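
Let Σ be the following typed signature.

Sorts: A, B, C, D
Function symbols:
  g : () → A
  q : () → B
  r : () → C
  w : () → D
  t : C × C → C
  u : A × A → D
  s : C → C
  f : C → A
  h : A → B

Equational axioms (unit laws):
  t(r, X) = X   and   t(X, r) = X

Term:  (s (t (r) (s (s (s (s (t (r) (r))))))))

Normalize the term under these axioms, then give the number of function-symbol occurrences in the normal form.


1. (s (t (r) (s (s (s (s (t (r) (r))))))))  →  (s (s (s (s (s (t (r) (r)))))))
2. (s (s (s (s (s (t (r) (r)))))))  →  (s (s (s (s (s (r))))))
normal form: (s (s (s (s (s (r))))))

size = 6


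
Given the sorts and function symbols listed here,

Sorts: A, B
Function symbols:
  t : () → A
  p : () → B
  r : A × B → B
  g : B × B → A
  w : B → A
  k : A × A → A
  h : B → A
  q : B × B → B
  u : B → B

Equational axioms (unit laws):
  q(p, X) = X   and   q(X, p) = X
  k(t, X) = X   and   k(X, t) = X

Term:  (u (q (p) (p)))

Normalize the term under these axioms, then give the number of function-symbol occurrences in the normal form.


size = 2

1. (u (q (p) (p)))  →  (u (p))
normal form: (u (p))


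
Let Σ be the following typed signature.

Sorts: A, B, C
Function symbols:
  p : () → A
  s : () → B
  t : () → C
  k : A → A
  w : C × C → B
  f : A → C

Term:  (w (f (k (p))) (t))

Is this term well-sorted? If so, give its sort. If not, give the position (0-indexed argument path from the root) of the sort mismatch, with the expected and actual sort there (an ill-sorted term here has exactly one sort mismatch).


      (p) : A
    (k (p)) : A
  (f (k (p))) : C
  (t) : C
(w (f (k (p))) (t)) : B

well-sorted; sort = B


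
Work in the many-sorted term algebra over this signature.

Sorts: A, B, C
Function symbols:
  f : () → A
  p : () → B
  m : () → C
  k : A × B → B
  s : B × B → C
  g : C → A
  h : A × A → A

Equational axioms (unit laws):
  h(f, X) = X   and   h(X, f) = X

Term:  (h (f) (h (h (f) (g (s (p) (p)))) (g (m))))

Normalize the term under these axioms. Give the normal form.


1. (h (f) (h (h (f) (g (s (p) (p)))) (g (m))))  →  (h (h (f) (g (s (p) (p)))) (g (m)))
2. (h (h (f) (g (s (p) (p)))) (g (m)))  →  (h (g (s (p) (p))) (g (m)))

normal form = (h (g (s (p) (p))) (g (m)))


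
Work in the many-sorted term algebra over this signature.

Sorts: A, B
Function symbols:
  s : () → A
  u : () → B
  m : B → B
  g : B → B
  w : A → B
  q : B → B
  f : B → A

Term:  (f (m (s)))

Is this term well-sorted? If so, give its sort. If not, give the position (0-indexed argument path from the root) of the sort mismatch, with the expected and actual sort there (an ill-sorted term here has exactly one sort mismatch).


ill-sorted at position [0, 0]: expected B, got A

    (s) : A
  (m (s)) : ✗ arg 0 at [0, 0] has sort A, expected B


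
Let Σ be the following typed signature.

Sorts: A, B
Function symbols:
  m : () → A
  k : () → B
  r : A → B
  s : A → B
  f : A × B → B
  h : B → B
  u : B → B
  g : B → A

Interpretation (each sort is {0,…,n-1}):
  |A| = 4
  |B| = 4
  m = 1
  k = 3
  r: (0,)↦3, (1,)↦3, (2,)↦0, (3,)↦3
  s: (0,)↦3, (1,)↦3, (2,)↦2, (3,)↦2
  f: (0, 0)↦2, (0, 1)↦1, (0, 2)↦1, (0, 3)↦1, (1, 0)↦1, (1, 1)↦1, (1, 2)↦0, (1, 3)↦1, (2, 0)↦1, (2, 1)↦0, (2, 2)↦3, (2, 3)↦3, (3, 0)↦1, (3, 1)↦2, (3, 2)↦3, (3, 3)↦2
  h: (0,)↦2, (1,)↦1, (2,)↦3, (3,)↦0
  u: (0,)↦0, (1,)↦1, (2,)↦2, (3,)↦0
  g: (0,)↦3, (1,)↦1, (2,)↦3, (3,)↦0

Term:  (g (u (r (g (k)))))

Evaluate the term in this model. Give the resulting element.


value = 3

  k = 3
  (g (k)) = g(3,) = 0
  (r (g (k))) = r(0,) = 3
  (u (r (g (k)))) = u(3,) = 0
  (g (u (r (g (k))))) = g(0,) = 3


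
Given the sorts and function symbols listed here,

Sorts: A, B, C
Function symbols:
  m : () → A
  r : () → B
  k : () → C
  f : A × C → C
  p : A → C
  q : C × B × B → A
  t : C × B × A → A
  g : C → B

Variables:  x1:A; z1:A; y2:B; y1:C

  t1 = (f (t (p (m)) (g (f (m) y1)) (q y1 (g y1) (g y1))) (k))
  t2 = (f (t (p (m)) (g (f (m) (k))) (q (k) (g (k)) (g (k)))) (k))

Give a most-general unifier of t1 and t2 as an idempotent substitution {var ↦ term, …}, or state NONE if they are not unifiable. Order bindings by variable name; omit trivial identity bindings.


{y1 ↦ (k)}


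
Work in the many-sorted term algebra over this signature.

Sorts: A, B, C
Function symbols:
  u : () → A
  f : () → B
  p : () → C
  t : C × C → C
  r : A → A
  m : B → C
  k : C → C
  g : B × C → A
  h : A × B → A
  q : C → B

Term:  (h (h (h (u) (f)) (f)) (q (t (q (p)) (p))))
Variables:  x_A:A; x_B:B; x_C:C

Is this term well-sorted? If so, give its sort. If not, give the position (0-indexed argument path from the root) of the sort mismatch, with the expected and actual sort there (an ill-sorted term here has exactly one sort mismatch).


      (u) : A
      (f) : B
    (h (u) (f)) : A
    (f) : B
  (h (h (u) (f)) (f)) : A
        (p) : C
      (q (p)) : B
      (p) : C
    (t (q (p)) (p)) : ✗ arg 0 at [1, 0, 0] has sort B, expected C

ill-sorted at position [1, 0, 0]: expected C, got B


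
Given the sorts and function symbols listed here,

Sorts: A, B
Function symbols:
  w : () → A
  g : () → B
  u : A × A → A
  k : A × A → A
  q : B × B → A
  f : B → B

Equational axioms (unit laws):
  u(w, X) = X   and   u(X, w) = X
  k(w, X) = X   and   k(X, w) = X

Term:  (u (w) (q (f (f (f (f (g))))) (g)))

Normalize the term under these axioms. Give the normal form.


1. (u (w) (q (f (f (f (f (g))))) (g)))  →  (q (f (f (f (f (g))))) (g))

normal form = (q (f (f (f (f (g))))) (g))


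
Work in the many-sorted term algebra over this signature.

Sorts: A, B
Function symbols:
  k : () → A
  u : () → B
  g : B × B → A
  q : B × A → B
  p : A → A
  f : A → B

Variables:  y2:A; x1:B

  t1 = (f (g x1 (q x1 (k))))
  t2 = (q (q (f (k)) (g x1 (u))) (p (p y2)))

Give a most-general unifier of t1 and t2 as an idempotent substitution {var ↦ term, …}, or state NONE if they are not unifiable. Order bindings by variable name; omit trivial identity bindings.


head clash or occurs-check failure — not unifiable

NONE (not unifiable)


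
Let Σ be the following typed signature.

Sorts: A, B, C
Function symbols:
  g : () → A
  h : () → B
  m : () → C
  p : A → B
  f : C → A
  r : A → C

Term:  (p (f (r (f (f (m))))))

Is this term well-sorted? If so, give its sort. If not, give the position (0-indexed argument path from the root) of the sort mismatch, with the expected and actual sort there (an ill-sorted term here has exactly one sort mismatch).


          (m) : C
        (f (m)) : A
      (f (f (m))) : ✗ arg 0 at [0, 0, 0, 0] has sort A, expected C

ill-sorted at position [0, 0, 0, 0]: expected C, got A


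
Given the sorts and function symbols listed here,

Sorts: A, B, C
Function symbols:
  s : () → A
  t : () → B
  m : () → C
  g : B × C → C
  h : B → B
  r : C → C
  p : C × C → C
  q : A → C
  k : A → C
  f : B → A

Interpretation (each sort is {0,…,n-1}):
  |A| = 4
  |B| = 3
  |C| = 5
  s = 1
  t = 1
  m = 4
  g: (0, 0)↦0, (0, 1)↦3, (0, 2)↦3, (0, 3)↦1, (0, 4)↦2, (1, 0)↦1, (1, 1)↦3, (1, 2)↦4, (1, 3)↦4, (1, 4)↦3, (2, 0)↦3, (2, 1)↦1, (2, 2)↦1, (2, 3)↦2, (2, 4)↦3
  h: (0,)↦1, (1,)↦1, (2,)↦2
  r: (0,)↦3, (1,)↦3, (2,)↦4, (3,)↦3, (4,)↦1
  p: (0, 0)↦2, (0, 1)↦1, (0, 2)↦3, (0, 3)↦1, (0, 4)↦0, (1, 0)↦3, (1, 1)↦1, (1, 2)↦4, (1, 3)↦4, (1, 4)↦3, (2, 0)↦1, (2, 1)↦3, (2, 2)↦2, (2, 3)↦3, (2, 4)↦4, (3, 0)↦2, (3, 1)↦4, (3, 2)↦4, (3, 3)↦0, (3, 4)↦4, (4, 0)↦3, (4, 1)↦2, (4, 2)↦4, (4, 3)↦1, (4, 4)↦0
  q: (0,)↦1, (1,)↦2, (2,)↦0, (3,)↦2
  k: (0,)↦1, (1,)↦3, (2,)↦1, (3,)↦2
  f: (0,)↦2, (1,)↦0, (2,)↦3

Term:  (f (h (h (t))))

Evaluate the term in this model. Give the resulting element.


  t = 1
  (h (t)) = h(1,) = 1
  (h (h (t))) = h(1,) = 1
  (f (h (h (t)))) = f(1,) = 0

value = 0


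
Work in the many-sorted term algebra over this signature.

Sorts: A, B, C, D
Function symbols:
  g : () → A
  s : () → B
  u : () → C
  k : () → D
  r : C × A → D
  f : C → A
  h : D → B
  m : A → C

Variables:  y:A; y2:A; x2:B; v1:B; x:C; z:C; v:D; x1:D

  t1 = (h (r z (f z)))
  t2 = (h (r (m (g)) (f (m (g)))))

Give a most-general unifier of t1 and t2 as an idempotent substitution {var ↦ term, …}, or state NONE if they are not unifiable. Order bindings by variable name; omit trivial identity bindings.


{z ↦ (m (g))}


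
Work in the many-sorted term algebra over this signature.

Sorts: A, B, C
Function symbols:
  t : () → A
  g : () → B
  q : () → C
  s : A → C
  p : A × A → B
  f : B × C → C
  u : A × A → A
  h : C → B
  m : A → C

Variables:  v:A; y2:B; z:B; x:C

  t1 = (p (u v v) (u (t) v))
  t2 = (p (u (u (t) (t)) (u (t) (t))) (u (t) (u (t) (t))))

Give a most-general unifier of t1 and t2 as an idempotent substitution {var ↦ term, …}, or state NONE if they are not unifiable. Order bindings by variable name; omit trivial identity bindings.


{v ↦ (u (t) (t))}


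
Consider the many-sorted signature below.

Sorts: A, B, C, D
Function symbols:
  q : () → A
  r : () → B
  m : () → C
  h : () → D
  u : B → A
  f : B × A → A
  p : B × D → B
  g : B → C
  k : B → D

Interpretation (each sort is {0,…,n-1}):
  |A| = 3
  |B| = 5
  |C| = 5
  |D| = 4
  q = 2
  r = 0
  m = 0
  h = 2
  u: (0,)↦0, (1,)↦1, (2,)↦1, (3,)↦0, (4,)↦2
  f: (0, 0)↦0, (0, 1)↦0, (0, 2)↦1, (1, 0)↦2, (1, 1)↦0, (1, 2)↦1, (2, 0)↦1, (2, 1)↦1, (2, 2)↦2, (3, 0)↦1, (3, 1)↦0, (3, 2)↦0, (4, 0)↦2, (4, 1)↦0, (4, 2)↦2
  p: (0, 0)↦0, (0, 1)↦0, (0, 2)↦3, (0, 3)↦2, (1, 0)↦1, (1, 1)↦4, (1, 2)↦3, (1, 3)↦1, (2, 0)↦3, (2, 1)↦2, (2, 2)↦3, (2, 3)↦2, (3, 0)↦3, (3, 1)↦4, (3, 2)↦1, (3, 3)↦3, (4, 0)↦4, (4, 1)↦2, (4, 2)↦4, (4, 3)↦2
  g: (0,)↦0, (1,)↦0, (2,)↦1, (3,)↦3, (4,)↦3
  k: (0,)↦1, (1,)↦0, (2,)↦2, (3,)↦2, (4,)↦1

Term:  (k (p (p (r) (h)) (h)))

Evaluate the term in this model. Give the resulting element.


  r = 0
  h = 2
  (p (r) (h)) = p(0, 2) = 3
  h = 2
  (p (p (r) (h)) (h)) = p(3, 2) = 1
  (k (p (p (r) (h)) (h))) = k(1,) = 0

value = 0


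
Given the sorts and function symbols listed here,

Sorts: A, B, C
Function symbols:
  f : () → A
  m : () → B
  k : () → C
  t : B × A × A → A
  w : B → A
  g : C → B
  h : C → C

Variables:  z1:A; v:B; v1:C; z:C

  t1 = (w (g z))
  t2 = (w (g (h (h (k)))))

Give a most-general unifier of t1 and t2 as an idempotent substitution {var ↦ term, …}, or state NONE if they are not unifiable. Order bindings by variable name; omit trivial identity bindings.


{z ↦ (h (h (k)))}


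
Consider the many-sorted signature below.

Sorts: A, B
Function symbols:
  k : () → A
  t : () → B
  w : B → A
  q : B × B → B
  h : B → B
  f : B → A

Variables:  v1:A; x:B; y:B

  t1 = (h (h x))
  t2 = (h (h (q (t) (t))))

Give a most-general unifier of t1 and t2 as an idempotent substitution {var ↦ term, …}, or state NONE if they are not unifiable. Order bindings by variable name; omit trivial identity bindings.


{x ↦ (q (t) (t))}


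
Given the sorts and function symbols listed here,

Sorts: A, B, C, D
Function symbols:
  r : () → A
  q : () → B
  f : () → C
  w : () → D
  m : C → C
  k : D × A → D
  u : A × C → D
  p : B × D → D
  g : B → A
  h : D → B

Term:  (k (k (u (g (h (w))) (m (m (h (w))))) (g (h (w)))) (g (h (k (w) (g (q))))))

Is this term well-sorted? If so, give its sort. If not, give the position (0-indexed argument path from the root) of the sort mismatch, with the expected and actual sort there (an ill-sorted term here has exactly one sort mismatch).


ill-sorted at position [0, 0, 1, 0, 0]: expected C, got B

          (w) : D
        (h (w)) : B
      (g (h (w))) : A
            (w) : D
          (h (w)) : B
        (m (h (w))) : ✗ arg 0 at [0, 0, 1, 0, 0] has sort B, expected C
        (w) : D
      (h (w)) : B
    (g (h (w))) : A
        (w) : D
          (q) : B
        (g (q)) : A
      (k (w) (g (q))) : D
    (h (k (w) (g (q)))) : B
  (g (h (k (w) (g (q))))) : A


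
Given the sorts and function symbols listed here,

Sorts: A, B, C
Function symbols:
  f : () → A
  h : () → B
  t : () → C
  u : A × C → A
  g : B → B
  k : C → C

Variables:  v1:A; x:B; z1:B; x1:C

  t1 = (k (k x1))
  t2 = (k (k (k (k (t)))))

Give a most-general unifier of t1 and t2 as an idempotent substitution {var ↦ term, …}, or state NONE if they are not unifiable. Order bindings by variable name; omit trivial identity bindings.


{x1 ↦ (k (k (t)))}


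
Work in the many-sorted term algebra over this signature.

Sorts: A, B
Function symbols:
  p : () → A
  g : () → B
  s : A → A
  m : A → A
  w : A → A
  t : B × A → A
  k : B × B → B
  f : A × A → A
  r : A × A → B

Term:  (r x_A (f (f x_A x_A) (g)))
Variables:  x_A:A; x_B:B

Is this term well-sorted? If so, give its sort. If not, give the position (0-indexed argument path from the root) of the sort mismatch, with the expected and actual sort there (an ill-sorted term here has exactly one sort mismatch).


ill-sorted at position [1, 1]: expected A, got B

  x_A : A
      x_A : A
      x_A : A
    (f x_A x_A) : A
    (g) : B
  (f (f x_A x_A) (g)) : ✗ arg 1 at [1, 1] has sort B, expected A


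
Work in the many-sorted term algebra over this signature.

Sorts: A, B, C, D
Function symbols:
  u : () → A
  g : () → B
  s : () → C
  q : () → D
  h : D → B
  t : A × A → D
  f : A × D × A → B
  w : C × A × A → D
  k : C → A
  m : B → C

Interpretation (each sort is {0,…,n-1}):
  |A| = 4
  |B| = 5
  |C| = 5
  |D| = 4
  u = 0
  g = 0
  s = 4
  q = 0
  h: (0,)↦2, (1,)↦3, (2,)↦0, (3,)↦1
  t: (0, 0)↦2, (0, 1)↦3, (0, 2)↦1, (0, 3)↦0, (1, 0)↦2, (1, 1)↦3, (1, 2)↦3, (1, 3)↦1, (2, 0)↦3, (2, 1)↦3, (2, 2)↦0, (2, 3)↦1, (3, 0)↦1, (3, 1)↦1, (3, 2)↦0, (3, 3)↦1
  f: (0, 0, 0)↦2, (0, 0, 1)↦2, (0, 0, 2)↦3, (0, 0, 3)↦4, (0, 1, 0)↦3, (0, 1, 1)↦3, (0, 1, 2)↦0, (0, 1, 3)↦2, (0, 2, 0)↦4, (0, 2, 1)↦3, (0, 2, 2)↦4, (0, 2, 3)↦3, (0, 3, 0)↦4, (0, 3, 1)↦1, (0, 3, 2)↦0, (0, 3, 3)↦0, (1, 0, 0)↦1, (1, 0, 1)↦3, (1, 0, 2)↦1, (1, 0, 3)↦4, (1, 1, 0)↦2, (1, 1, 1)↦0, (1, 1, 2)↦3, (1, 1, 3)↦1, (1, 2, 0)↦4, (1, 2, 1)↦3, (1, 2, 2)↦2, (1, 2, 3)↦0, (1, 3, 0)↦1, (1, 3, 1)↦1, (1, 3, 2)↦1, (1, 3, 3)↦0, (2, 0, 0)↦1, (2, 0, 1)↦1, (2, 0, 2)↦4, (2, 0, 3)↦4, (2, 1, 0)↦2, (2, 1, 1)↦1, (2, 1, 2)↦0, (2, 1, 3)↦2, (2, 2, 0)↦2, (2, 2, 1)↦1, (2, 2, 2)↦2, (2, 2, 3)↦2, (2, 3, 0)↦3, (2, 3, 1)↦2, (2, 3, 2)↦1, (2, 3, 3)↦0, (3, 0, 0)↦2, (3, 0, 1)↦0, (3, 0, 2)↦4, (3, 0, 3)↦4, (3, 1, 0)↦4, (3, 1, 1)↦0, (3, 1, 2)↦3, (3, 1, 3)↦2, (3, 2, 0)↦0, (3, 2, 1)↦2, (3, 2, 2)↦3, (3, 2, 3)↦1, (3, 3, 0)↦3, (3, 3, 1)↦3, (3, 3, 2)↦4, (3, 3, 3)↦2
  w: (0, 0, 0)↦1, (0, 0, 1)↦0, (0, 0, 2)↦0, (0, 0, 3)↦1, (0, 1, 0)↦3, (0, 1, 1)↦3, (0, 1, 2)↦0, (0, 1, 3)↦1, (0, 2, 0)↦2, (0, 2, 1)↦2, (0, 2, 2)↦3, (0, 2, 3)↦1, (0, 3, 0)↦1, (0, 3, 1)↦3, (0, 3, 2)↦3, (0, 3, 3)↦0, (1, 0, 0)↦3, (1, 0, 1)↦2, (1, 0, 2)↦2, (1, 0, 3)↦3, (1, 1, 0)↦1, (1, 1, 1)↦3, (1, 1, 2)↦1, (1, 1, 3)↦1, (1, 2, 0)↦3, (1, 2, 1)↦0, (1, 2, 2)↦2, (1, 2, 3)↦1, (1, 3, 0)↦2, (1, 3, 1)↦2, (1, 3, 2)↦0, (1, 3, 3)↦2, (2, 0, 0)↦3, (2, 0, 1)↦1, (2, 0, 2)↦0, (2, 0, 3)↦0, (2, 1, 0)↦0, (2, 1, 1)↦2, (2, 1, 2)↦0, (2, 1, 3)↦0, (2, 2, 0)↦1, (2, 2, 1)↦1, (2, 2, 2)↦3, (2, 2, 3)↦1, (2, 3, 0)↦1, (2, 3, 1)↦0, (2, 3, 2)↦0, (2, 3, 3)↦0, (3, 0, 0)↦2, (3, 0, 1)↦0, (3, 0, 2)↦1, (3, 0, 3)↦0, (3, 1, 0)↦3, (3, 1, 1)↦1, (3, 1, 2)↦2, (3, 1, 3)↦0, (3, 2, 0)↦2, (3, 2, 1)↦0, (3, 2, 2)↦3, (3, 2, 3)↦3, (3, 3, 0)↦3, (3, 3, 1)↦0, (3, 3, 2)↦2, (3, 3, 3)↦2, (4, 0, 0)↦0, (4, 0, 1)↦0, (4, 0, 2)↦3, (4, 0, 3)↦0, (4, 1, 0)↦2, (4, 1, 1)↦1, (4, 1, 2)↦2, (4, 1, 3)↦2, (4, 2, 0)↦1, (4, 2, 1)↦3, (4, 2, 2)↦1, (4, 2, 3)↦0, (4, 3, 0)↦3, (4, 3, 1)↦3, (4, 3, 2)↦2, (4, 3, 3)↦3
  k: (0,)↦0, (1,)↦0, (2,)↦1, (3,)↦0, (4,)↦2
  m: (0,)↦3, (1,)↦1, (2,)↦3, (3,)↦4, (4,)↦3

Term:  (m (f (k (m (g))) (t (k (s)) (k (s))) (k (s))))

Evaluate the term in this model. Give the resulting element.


value = 4

  g = 0
  (m (g)) = m(0,) = 3
  (k (m (g))) = k(3,) = 0
  s = 4
  (k (s)) = k(4,) = 2
  s = 4
  (k (s)) = k(4,) = 2
  (t (k (s)) (k (s))) = t(2, 2) = 0
  s = 4
  (k (s)) = k(4,) = 2
  (f (k (m (g))) (t (k (s)) (k (s))) (k (s))) = f(0, 0, 2) = 3
  (m (f (k (m (g))) (t (k (s)) (k (s))) (k (s)))) = m(3,) = 4


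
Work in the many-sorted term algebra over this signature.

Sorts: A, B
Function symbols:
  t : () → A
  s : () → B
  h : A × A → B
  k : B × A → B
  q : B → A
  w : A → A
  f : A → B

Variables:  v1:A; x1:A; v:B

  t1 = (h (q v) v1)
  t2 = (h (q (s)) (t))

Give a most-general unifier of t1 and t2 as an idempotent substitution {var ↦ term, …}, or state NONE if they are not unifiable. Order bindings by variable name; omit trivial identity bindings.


{v ↦ (s), v1 ↦ (t)}


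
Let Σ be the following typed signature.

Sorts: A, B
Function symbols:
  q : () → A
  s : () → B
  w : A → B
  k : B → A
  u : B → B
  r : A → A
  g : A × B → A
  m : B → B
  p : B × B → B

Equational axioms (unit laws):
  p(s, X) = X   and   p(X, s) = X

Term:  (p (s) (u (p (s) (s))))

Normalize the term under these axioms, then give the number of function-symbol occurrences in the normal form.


1. (p (s) (u (p (s) (s))))  →  (u (p (s) (s)))
2. (u (p (s) (s)))  →  (u (s))
normal form: (u (s))

size = 2


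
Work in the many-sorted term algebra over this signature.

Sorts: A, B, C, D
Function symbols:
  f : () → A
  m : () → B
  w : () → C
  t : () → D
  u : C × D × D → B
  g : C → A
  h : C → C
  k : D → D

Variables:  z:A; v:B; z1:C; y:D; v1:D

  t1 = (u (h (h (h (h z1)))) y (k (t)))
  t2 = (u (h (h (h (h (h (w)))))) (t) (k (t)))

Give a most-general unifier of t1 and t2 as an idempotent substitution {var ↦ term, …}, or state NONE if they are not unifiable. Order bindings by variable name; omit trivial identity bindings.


{y ↦ (t), z1 ↦ (h (w))}


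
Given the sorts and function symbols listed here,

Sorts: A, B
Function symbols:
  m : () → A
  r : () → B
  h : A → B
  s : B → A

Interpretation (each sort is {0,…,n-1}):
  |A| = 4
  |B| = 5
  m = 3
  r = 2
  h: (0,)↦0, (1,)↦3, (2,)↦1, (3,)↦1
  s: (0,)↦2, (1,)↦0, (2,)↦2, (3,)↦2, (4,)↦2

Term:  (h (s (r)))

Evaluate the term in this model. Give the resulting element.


  r = 2
  (s (r)) = s(2,) = 2
  (h (s (r))) = h(2,) = 1

value = 1


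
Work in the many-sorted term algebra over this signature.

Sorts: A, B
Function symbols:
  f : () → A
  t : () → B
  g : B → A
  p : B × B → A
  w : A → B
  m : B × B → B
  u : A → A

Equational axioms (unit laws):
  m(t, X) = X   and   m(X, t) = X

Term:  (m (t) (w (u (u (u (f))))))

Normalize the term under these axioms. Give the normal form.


1. (m (t) (w (u (u (u (f))))))  →  (w (u (u (u (f)))))

normal form = (w (u (u (u (f)))))


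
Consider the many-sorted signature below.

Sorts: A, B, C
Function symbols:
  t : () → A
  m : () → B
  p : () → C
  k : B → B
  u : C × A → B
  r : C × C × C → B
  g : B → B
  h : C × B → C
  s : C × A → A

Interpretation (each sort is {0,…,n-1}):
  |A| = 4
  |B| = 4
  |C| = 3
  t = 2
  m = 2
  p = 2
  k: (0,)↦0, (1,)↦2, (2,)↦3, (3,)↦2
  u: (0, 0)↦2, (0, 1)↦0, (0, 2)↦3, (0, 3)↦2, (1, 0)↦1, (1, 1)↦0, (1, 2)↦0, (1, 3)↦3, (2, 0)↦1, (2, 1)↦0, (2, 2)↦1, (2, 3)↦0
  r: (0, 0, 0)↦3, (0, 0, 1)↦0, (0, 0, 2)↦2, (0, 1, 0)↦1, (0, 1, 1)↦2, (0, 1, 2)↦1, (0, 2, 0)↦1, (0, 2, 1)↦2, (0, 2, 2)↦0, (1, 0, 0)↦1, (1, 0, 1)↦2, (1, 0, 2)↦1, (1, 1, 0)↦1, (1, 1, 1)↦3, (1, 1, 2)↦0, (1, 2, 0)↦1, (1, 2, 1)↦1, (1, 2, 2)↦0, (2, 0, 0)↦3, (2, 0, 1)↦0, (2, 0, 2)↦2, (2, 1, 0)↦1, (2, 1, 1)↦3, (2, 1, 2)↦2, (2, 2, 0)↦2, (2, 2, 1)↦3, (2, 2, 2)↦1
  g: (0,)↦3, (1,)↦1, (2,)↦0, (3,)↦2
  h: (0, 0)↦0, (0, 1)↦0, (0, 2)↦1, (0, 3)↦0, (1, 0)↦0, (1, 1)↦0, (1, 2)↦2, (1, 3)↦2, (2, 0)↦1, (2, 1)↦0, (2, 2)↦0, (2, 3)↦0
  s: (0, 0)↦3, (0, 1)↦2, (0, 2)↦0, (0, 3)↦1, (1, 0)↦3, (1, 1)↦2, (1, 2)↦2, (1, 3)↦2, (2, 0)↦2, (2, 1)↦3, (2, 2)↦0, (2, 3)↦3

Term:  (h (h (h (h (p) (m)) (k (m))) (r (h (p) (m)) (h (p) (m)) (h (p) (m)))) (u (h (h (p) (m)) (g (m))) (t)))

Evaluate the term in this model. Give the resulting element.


value = 0

  p = 2
  m = 2
  (h (p) (m)) = h(2, 2) = 0
  m = 2
  (k (m)) = k(2,) = 3
  (h (h (p) (m)) (k (m))) = h(0, 3) = 0
  p = 2
  m = 2
  (h (p) (m)) = h(2, 2) = 0
  p = 2
  m = 2
  (h (p) (m)) = h(2, 2) = 0
  p = 2
  m = 2
  (h (p) (m)) = h(2, 2) = 0
  (r (h (p) (m)) (h (p) (m)) (h (p) (m))) = r(0, 0, 0) = 3
  (h (h (h (p) (m)) (k (m))) (r (h (p) (m)) (h (p) (m)) (h (p) (m)))) = h(0, 3) = 0
  p = 2
  m = 2
  (h (p) (m)) = h(2, 2) = 0
  m = 2
  (g (m)) = g(2,) = 0
  (h (h (p) (m)) (g (m))) = h(0, 0) = 0
  t = 2
  (u (h (h (p) (m)) (g (m))) (t)) = u(0, 2) = 3
  (h (h (h (h (p) (m)) (k (m))) (r (h (p) (m)) (h (p) (m)) (h (p) (m)))) (u (h (h (p) (m)) (g (m))) (t))) = h(0, 3) = 0


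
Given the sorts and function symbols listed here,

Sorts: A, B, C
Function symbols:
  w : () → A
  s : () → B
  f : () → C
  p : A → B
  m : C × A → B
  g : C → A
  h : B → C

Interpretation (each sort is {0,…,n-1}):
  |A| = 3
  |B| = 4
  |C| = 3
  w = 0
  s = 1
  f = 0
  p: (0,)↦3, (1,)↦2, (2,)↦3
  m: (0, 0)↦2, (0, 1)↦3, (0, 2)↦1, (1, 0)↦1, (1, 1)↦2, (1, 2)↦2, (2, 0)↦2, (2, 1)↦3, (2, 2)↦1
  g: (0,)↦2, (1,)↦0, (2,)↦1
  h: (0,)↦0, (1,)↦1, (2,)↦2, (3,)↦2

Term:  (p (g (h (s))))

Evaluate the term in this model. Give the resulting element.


  s = 1
  (h (s)) = h(1,) = 1
  (g (h (s))) = g(1,) = 0
  (p (g (h (s)))) = p(0,) = 3

value = 3


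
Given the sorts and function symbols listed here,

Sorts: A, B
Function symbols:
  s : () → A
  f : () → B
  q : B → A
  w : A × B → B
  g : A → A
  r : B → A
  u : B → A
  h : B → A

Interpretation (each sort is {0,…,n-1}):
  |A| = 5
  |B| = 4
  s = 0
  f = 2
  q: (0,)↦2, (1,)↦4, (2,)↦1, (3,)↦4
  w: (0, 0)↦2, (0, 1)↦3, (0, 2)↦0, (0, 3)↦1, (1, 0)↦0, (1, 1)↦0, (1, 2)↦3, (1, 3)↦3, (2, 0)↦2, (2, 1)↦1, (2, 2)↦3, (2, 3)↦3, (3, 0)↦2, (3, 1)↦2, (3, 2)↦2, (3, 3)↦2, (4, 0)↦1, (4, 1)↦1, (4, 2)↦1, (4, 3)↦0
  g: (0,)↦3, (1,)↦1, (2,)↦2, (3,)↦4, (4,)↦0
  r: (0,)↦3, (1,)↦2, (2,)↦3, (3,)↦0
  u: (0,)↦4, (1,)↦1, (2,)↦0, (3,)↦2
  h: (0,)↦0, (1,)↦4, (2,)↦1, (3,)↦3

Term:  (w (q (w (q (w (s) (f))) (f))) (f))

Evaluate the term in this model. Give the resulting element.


  s = 0
  f = 2
  (w (s) (f)) = w(0, 2) = 0
  (q (w (s) (f))) = q(0,) = 2
  f = 2
  (w (q (w (s) (f))) (f)) = w(2, 2) = 3
  (q (w (q (w (s) (f))) (f))) = q(3,) = 4
  f = 2
  (w (q (w (q (w (s) (f))) (f))) (f)) = w(4, 2) = 1

value = 1


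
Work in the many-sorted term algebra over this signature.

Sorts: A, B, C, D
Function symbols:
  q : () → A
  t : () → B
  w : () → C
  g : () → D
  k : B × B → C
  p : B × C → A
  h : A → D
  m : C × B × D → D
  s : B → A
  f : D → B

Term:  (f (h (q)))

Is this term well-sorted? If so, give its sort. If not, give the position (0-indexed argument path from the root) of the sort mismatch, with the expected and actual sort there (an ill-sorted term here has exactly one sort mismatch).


    (q) : A
  (h (q)) : D
(f (h (q))) : B

well-sorted; sort = B


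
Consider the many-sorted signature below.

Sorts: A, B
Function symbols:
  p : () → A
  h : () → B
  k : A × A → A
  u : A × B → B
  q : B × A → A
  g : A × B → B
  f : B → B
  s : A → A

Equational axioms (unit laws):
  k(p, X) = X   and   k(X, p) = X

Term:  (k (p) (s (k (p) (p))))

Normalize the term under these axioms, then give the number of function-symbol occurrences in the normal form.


1. (k (p) (s (k (p) (p))))  →  (s (k (p) (p)))
2. (s (k (p) (p)))  →  (s (p))
normal form: (s (p))

size = 2


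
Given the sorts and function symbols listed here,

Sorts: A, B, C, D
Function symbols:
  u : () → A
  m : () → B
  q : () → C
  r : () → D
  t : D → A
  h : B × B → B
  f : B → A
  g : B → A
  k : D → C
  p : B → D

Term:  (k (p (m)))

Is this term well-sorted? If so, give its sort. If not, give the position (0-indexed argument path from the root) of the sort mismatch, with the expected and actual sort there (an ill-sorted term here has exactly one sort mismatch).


well-sorted; sort = C

    (m) : B
  (p (m)) : D
(k (p (m))) : C


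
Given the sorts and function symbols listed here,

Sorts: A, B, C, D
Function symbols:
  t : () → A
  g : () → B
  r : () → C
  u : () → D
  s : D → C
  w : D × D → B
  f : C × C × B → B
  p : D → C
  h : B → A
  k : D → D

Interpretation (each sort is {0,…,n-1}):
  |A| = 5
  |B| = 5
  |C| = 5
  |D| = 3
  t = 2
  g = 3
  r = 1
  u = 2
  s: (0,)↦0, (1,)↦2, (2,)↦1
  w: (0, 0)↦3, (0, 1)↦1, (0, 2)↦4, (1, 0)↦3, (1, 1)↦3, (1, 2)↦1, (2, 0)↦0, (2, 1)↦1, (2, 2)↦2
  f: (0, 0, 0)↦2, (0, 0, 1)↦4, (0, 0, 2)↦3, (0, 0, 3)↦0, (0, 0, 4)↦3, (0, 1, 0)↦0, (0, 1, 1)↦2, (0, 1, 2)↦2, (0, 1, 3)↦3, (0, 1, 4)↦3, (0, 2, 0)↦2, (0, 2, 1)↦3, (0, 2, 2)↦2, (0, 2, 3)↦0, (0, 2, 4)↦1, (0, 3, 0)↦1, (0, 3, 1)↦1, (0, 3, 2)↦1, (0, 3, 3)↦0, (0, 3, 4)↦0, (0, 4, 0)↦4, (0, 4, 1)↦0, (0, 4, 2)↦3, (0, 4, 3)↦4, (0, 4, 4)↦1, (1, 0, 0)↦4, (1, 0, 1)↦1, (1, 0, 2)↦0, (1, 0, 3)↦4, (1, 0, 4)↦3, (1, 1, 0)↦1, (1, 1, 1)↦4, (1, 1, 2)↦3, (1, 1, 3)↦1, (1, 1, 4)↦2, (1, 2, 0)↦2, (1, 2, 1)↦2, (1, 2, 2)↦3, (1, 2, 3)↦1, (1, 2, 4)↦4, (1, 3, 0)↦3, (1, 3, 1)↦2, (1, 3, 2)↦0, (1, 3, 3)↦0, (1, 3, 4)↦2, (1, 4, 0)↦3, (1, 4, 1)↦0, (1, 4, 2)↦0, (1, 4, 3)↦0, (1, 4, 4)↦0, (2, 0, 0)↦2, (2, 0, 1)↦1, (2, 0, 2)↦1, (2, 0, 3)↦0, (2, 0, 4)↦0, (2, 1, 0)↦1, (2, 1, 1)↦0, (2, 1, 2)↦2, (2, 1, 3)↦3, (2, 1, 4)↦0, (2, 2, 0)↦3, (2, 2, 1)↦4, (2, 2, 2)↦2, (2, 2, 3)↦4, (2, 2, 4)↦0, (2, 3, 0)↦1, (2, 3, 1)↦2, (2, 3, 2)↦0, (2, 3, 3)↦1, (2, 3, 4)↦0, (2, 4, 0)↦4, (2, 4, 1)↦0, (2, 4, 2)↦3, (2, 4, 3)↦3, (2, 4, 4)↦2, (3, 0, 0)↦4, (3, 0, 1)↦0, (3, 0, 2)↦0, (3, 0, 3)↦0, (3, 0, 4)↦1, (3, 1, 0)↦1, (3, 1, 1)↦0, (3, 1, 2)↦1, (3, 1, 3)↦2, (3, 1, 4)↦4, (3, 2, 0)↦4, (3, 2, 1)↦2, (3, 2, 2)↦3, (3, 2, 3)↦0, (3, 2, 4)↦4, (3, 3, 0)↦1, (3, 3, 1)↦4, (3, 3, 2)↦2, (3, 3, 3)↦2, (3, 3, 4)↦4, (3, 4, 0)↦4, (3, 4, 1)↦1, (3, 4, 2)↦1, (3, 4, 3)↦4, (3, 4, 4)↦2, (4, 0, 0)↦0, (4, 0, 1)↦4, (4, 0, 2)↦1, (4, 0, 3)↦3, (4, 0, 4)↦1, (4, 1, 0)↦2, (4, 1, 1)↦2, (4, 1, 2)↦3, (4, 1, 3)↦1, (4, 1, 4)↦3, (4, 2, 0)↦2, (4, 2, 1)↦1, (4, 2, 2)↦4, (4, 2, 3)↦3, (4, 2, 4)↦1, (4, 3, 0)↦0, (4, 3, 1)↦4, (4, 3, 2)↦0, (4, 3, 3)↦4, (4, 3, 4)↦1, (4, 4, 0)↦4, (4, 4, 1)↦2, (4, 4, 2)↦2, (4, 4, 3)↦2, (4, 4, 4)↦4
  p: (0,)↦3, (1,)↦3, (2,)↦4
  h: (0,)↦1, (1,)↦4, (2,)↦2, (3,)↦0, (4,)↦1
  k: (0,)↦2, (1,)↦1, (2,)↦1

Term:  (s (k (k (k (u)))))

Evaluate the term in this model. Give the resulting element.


value = 2

  u = 2
  (k (u)) = k(2,) = 1
  (k (k (u))) = k(1,) = 1
  (k (k (k (u)))) = k(1,) = 1
  (s (k (k (k (u))))) = s(1,) = 2


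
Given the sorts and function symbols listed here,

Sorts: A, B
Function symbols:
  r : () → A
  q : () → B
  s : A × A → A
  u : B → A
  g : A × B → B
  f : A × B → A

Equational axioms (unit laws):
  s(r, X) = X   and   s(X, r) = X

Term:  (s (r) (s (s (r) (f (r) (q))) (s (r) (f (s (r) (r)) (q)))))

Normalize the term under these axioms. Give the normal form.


normal form = (s (f (r) (q)) (f (r) (q)))

1. (s (r) (s (s (r) (f (r) (q))) (s (r) (f (s (r) (r)) (q)))))  →  (s (s (r) (f (r) (q))) (s (r) (f (s (r) (r)) (q))))
2. (s (s (r) (f (r) (q))) (s (r) (f (s (r) (r)) (q))))  →  (s (f (r) (q)) (s (r) (f (s (r) (r)) (q))))
3. (s (f (r) (q)) (s (r) (f (s (r) (r)) (q))))  →  (s (f (r) (q)) (f (s (r) (r)) (q)))
4. (s (f (r) (q)) (f (s (r) (r)) (q)))  →  (s (f (r) (q)) (f (r) (q)))


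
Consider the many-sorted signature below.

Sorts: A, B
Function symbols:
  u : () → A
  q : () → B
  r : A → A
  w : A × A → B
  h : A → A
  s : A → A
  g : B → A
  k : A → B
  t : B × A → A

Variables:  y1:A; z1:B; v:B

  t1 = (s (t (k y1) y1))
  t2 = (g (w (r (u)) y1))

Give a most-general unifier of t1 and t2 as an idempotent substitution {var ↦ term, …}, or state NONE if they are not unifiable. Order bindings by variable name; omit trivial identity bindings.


NONE (not unifiable)

head clash or occurs-check failure — not unifiable


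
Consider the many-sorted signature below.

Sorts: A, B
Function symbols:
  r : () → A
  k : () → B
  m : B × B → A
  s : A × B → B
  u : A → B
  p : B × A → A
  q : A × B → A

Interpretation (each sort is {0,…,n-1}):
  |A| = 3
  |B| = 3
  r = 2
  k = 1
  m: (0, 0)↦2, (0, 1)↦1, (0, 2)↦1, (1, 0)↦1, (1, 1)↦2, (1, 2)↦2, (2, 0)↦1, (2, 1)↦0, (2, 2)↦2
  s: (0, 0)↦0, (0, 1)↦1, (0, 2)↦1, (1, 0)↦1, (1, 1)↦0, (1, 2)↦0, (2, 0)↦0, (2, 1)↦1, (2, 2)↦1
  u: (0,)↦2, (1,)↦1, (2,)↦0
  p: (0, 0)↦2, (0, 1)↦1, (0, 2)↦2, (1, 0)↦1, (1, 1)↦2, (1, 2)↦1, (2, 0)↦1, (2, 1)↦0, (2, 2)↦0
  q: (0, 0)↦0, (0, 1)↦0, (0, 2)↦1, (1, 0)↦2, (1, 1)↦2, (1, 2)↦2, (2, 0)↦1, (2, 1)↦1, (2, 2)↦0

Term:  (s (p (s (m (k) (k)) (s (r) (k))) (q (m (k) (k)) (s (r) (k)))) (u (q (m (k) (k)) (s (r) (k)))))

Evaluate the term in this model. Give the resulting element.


  k = 1
  k = 1
  (m (k) (k)) = m(1, 1) = 2
  r = 2
  k = 1
  (s (r) (k)) = s(2, 1) = 1
  (s (m (k) (k)) (s (r) (k))) = s(2, 1) = 1
  k = 1
  k = 1
  (m (k) (k)) = m(1, 1) = 2
  r = 2
  k = 1
  (s (r) (k)) = s(2, 1) = 1
  (q (m (k) (k)) (s (r) (k))) = q(2, 1) = 1
  (p (s (m (k) (k)) (s (r) (k))) (q (m (k) (k)) (s (r) (k)))) = p(1, 1) = 2
  k = 1
  k = 1
  (m (k) (k)) = m(1, 1) = 2
  r = 2
  k = 1
  (s (r) (k)) = s(2, 1) = 1
  (q (m (k) (k)) (s (r) (k))) = q(2, 1) = 1
  (u (q (m (k) (k)) (s (r) (k)))) = u(1,) = 1
  (s (p (s (m (k) (k)) (s (r) (k))) (q (m (k) (k)) (s (r) (k)))) (u (q (m (k) (k)) (s (r) (k))))) = s(2, 1) = 1

value = 1


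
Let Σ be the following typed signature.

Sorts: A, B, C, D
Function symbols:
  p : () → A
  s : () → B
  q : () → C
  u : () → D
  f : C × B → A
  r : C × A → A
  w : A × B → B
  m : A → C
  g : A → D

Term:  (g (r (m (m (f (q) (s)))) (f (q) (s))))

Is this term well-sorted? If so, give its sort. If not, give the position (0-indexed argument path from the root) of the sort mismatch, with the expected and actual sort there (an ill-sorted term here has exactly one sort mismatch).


ill-sorted at position [0, 0, 0]: expected A, got C

          (q) : C
          (s) : B
        (f (q) (s)) : A
      (m (f (q) (s))) : C
    (m (m (f (q) (s)))) : ✗ arg 0 at [0, 0, 0] has sort C, expected A
      (q) : C
      (s) : B
    (f (q) (s)) : A


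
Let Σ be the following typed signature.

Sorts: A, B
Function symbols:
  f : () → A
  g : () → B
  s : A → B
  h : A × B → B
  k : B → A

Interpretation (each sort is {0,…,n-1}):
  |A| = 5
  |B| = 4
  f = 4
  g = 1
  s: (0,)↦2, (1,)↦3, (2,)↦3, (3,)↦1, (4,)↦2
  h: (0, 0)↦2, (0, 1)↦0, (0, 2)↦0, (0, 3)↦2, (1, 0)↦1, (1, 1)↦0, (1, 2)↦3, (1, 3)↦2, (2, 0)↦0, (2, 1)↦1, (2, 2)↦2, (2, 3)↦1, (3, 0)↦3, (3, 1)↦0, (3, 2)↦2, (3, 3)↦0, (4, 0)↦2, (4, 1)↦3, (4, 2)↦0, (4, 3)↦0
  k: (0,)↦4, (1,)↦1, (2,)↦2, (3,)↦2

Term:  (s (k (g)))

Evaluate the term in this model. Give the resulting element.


  g = 1
  (k (g)) = k(1,) = 1
  (s (k (g))) = s(1,) = 3

value = 3


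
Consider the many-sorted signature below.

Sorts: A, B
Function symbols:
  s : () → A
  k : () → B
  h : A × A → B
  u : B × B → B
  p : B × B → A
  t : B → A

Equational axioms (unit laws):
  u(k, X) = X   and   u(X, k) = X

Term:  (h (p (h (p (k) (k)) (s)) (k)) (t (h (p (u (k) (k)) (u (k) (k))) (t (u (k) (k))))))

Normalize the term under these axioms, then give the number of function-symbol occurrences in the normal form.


size = 15

1. (h (p (h (p (k) (k)) (s)) (k)) (t (h (p (u (k) (k)) (u (k) (k))) (t (u (k) (k))))))  →  (h (p (h (p (k) (k)) (s)) (k)) (t (h (p (k) (u (k) (k))) (t (u (k) (k))))))
2. (h (p (h (p (k) (k)) (s)) (k)) (t (h (p (k) (u (k) (k))) (t (u (k) (k))))))  →  (h (p (h (p (k) (k)) (s)) (k)) (t (h (p (k) (k)) (t (u (k) (k))))))
3. (h (p (h (p (k) (k)) (s)) (k)) (t (h (p (k) (k)) (t (u (k) (k))))))  →  (h (p (h (p (k) (k)) (s)) (k)) (t (h (p (k) (k)) (t (k)))))
normal form: (h (p (h (p (k) (k)) (s)) (k)) (t (h (p (k) (k)) (t (k)))))


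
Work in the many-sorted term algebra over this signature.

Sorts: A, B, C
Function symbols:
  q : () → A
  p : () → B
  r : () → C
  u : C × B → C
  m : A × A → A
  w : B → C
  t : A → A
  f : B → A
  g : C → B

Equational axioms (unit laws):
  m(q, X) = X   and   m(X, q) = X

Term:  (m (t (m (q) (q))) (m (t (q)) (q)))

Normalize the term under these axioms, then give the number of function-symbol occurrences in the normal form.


size = 5

1. (m (t (m (q) (q))) (m (t (q)) (q)))  →  (m (t (q)) (m (t (q)) (q)))
2. (m (t (q)) (m (t (q)) (q)))  →  (m (t (q)) (t (q)))
normal form: (m (t (q)) (t (q)))


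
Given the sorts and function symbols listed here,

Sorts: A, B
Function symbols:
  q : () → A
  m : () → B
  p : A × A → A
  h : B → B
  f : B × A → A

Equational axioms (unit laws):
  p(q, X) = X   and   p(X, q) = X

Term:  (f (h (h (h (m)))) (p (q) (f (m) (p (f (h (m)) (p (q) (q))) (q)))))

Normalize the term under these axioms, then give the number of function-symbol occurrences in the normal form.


1. (f (h (h (h (m)))) (p (q) (f (m) (p (f (h (m)) (p (q) (q))) (q)))))  →  (f (h (h (h (m)))) (f (m) (p (f (h (m)) (p (q) (q))) (q))))
2. (f (h (h (h (m)))) (f (m) (p (f (h (m)) (p (q) (q))) (q))))  →  (f (h (h (h (m)))) (f (m) (f (h (m)) (p (q) (q)))))
3. (f (h (h (h (m)))) (f (m) (f (h (m)) (p (q) (q)))))  →  (f (h (h (h (m)))) (f (m) (f (h (m)) (q))))
normal form: (f (h (h (h (m)))) (f (m) (f (h (m)) (q))))

size = 11


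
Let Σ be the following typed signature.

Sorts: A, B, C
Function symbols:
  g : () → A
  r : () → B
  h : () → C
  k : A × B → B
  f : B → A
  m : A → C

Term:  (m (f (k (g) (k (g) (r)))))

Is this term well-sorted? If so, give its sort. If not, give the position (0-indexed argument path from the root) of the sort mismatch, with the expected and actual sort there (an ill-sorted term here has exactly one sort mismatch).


      (g) : A
        (g) : A
        (r) : B
      (k (g) (r)) : B
    (k (g) (k (g) (r))) : B
  (f (k (g) (k (g) (r)))) : A
(m (f (k (g) (k (g) (r))))) : C

well-sorted; sort = C


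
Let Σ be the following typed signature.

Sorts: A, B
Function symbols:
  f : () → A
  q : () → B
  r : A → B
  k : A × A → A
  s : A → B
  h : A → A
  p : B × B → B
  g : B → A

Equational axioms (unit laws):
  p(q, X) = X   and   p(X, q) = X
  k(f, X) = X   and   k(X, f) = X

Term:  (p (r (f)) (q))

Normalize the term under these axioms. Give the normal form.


1. (p (r (f)) (q))  →  (r (f))

normal form = (r (f))


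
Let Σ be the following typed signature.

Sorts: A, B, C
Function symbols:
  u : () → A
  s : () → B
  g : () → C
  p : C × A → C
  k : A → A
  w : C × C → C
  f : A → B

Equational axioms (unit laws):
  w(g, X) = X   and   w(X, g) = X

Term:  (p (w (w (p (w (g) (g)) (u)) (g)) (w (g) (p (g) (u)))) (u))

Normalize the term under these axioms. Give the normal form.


normal form = (p (w (p (g) (u)) (p (g) (u))) (u))

1. (p (w (w (p (w (g) (g)) (u)) (g)) (w (g) (p (g) (u)))) (u))  →  (p (w (p (w (g) (g)) (u)) (w (g) (p (g) (u)))) (u))
2. (p (w (p (w (g) (g)) (u)) (w (g) (p (g) (u)))) (u))  →  (p (w (p (g) (u)) (w (g) (p (g) (u)))) (u))
3. (p (w (p (g) (u)) (w (g) (p (g) (u)))) (u))  →  (p (w (p (g) (u)) (p (g) (u))) (u))


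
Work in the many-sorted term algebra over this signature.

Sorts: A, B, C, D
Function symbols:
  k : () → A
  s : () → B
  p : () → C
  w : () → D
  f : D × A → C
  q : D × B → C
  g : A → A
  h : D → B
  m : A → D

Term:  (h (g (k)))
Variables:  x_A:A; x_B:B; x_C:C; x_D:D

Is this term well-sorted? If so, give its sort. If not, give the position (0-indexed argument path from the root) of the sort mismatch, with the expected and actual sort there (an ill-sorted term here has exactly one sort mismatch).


    (k) : A
  (g (k)) : A
(h (g (k))) : ✗ arg 0 at [0] has sort A, expected D

ill-sorted at position [0]: expected D, got A


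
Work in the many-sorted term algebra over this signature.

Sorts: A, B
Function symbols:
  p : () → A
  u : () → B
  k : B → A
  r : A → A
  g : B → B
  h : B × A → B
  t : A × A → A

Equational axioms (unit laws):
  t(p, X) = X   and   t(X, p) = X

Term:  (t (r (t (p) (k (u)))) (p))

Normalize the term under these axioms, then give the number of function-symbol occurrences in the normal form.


size = 3

1. (t (r (t (p) (k (u)))) (p))  →  (r (t (p) (k (u))))
2. (r (t (p) (k (u))))  →  (r (k (u)))
normal form: (r (k (u)))


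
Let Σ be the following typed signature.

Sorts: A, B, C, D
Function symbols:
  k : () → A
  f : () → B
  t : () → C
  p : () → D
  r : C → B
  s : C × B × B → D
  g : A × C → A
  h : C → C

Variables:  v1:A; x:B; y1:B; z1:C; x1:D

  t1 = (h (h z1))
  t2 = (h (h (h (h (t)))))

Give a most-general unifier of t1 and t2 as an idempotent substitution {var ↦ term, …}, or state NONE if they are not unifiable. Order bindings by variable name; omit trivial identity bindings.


{z1 ↦ (h (h (t)))}


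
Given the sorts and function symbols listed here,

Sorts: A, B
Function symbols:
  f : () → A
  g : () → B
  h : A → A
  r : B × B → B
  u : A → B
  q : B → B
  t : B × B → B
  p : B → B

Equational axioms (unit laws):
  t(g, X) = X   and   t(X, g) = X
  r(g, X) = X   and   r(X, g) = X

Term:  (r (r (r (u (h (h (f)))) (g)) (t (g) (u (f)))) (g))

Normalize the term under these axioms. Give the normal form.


1. (r (r (r (u (h (h (f)))) (g)) (t (g) (u (f)))) (g))  →  (r (r (u (h (h (f)))) (g)) (t (g) (u (f))))
2. (r (r (u (h (h (f)))) (g)) (t (g) (u (f))))  →  (r (u (h (h (f)))) (t (g) (u (f))))
3. (r (u (h (h (f)))) (t (g) (u (f))))  →  (r (u (h (h (f)))) (u (f)))

normal form = (r (u (h (h (f)))) (u (f)))


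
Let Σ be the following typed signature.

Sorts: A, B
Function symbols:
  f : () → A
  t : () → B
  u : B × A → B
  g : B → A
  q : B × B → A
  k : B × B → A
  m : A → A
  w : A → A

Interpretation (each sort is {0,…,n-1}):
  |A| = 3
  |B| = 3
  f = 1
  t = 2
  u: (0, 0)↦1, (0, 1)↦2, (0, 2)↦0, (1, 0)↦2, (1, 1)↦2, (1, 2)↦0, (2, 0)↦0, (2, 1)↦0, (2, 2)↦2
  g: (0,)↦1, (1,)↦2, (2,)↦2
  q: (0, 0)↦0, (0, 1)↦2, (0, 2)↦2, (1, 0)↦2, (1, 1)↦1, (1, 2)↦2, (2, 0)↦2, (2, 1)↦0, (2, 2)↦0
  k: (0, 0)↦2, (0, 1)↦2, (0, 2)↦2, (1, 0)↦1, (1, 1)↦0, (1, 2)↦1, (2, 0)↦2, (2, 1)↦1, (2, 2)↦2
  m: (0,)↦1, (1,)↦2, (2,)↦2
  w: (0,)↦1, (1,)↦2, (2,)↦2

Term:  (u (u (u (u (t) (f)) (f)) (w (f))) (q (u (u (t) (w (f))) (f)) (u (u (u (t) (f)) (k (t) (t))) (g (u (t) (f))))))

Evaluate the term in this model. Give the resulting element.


  t = 2
  f = 1
  (u (t) (f)) = u(2, 1) = 0
  f = 1
  (u (u (t) (f)) (f)) = u(0, 1) = 2
  f = 1
  (w (f)) = w(1,) = 2
  (u (u (u (t) (f)) (f)) (w (f))) = u(2, 2) = 2
  t = 2
  f = 1
  (w (f)) = w(1,) = 2
  (u (t) (w (f))) = u(2, 2) = 2
  f = 1
  (u (u (t) (w (f))) (f)) = u(2, 1) = 0
  t = 2
  f = 1
  (u (t) (f)) = u(2, 1) = 0
  t = 2
  t = 2
  (k (t) (t)) = k(2, 2) = 2
  (u (u (t) (f)) (k (t) (t))) = u(0, 2) = 0
  t = 2
  f = 1
  (u (t) (f)) = u(2, 1) = 0
  (g (u (t) (f))) = g(0,) = 1
  (u (u (u (t) (f)) (k (t) (t))) (g (u (t) (f)))) = u(0, 1) = 2
  (q (u (u (t) (w (f))) (f)) (u (u (u (t) (f)) (k (t) (t))) (g (u (t) (f))))) = q(0, 2) = 2
  (u (u (u (u (t) (f)) (f)) (w (f))) (q (u (u (t) (w (f))) (f)) (u (u (u (t) (f)) (k (t) (t))) (g (u (t) (f)))))) = u(2, 2) = 2

value = 2
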